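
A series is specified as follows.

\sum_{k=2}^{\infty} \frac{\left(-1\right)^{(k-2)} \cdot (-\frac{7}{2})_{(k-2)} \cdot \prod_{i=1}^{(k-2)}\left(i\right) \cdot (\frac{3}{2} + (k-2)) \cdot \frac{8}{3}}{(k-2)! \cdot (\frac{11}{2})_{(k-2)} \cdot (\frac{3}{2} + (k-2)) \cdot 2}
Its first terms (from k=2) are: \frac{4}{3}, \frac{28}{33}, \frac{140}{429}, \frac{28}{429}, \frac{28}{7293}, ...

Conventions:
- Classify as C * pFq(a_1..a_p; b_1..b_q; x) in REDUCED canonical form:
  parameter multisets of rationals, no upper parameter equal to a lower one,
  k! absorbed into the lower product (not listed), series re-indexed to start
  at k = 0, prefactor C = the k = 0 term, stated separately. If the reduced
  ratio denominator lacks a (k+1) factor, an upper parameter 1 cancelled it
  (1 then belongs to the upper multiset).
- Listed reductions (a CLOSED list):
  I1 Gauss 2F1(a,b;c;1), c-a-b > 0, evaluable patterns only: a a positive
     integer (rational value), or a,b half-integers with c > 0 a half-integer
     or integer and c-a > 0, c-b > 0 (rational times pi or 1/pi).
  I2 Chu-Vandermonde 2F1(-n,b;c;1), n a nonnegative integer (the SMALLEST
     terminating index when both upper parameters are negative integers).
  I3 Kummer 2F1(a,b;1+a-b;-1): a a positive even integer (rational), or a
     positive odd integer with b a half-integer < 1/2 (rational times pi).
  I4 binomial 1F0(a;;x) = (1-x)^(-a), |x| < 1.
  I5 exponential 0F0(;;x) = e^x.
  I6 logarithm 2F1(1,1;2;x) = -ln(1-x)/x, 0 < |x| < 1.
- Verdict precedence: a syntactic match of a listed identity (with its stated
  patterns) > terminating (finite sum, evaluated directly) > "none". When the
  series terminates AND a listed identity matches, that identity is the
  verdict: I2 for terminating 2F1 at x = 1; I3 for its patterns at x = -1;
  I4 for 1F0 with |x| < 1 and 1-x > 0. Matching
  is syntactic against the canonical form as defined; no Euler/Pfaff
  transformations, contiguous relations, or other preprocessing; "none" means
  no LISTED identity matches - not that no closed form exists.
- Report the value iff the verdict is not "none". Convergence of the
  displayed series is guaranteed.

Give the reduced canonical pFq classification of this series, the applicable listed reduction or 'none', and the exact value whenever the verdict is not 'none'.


Canonical form: C = \frac{4}{3} times 2F1 with upper {-\frac{7}{2}, 1}, lower {\frac{11}{2}}, x = -1. Verdict: this is the Kummer evaluation I3 (x = -1; c = \frac{11}{2} equals 1+a-b for upper {-\frac{7}{2}, 1}: listed pattern). Hence: \frac{105}{128} \cdot \pi.

Structural cue: with t_0 = \frac{4}{3}, the constant factors (C = 4/3) combine into one prefactor.
Ratio: r(k) = -1 * (k-\frac{7}{2}) (k+1) / [(k+\frac{11}{2}) (k+1)] ; factor over Q: parameters, x = -1, and C = \frac{4}{3}.


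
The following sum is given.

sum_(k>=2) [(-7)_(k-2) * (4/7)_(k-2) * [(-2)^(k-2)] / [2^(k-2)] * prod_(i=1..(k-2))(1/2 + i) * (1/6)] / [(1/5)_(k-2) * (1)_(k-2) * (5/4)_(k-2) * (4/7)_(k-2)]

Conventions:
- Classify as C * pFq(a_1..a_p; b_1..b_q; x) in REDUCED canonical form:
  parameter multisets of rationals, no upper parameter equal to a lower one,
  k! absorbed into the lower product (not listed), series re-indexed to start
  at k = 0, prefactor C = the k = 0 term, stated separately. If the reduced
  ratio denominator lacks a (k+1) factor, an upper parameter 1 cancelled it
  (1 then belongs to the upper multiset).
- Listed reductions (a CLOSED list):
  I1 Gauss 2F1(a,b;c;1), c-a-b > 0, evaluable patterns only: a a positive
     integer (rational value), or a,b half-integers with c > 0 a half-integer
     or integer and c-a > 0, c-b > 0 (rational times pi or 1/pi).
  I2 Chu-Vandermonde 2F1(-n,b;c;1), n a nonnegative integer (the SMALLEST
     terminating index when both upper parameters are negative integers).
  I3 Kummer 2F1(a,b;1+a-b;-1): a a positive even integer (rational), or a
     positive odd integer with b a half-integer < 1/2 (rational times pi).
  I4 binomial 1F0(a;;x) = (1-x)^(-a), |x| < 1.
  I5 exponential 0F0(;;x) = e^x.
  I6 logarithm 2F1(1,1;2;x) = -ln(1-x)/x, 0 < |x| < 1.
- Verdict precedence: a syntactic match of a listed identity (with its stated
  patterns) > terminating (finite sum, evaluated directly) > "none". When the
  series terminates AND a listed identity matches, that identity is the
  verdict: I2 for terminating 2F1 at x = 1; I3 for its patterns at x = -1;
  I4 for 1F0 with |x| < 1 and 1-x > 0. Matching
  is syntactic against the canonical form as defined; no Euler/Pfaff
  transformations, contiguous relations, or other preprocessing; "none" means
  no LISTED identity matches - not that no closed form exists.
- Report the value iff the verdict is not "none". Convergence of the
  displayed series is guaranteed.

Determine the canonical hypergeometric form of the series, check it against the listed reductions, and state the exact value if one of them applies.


Key observation: x = (-1) and the two k-th powers (C = 1/6, x = -1) combine into one argument.
Consecutive-term ratio: r(k) = (-1) * (k-7) (k+3/2) / [(k+1/5) (k+5/4) (k+1)] - rational in k, leading ratio (-1); with t_0 = 1/6, classification follows.

Canonical form: C = 1/6 times 2F2 with upper {-7, 3/2}, lower {1/5, 5/4}, x = -1. Verdict: terminating. With -7 upstairs the series is a 8-term polynomial sum; evaluated term by term. Its exact value is 80236673467/1652214564.


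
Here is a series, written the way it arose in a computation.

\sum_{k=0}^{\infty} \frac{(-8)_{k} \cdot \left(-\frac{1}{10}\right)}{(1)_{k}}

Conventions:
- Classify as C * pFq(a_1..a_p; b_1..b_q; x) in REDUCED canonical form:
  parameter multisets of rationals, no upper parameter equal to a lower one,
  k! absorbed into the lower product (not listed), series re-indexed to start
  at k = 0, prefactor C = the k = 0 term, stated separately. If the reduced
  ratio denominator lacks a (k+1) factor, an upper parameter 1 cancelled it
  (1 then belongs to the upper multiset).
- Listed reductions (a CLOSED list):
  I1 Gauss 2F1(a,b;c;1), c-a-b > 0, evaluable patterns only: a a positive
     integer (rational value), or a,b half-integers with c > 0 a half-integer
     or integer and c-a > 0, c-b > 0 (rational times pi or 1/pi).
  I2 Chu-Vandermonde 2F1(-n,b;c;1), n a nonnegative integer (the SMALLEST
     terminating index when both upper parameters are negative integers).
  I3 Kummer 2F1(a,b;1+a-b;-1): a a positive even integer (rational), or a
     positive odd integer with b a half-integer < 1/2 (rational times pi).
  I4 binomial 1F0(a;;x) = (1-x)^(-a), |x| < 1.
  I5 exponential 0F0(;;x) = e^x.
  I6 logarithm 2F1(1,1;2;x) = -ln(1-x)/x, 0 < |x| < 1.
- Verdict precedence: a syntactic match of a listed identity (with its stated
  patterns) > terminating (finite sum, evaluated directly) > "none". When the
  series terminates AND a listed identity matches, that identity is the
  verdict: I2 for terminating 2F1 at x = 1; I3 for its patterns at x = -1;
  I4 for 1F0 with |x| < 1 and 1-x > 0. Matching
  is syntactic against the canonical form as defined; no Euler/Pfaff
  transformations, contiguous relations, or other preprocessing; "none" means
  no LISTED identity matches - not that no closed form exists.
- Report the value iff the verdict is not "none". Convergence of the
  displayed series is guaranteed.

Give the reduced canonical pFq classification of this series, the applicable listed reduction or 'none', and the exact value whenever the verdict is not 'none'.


At argument 1: a 1F0 with upper {-8}, lower {-}, scaled by C = -\frac{1}{10}. Verdict: terminating - upper -8 stops the sum at k = 8; the 9 terms are added exactly. Exact value: 0.

The tell: x = 1 and (1)_k (C = -1/10) is k! itself.
Consecutive-term ratio: r(k) = 1 * (k-8) / [(k+1)] - poly over poly, x = 1 from leading terms; C = -\frac{1}{10} at k = 0.


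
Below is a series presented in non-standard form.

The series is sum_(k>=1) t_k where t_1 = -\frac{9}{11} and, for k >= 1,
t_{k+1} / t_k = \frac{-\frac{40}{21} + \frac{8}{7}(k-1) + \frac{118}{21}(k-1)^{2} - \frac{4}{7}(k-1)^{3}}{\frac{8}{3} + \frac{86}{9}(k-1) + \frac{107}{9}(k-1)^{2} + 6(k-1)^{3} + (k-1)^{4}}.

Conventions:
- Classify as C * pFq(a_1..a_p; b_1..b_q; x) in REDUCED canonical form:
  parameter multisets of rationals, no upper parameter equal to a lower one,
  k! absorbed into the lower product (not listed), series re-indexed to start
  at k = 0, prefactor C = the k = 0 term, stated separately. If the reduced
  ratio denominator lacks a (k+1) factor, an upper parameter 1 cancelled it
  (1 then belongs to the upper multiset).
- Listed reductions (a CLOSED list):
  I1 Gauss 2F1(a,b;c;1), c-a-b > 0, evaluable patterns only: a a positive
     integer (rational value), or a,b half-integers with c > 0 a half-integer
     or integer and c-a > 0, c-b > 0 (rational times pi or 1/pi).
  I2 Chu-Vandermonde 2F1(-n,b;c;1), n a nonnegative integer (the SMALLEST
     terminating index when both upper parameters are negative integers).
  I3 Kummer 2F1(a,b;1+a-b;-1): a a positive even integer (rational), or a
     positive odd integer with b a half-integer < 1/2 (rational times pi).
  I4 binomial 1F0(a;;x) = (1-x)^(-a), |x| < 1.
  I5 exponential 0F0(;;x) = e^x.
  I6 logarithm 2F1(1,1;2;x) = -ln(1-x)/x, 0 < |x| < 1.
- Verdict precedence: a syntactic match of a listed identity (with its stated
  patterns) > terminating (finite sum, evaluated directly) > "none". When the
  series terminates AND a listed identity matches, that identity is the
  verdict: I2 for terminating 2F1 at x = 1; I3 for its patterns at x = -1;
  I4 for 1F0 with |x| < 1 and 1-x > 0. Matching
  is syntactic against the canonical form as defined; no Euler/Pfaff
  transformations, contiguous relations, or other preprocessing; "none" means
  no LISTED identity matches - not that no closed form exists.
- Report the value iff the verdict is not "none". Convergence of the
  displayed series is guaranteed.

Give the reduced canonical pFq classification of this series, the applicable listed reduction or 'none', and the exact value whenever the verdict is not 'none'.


Structural cue: from the first term -\frac{9}{11}: cancel k + 2/3 from the displayed ratio first; then prefactor -9/11.
Step ratio: r(k) = -\frac{4}{7} * (k-10) (k-\frac{1}{2}) / [(k+\frac{4}{3}) (k+3) (k+1)] ; factor over Q: parameters, x = -\frac{4}{7}, and C = -\frac{9}{11}.

At argument -\frac{4}{7}: a 2F2 with upper {-10, -\frac{1}{2}}, lower {\frac{4}{3}, 3}, scaled by C = -\frac{9}{11}. Verdict: terminating - upper parameter -10 makes this a finite sum (last index 10), evaluated exactly. Sum: -\frac{115793816638136474601}{820730308343353408000}.


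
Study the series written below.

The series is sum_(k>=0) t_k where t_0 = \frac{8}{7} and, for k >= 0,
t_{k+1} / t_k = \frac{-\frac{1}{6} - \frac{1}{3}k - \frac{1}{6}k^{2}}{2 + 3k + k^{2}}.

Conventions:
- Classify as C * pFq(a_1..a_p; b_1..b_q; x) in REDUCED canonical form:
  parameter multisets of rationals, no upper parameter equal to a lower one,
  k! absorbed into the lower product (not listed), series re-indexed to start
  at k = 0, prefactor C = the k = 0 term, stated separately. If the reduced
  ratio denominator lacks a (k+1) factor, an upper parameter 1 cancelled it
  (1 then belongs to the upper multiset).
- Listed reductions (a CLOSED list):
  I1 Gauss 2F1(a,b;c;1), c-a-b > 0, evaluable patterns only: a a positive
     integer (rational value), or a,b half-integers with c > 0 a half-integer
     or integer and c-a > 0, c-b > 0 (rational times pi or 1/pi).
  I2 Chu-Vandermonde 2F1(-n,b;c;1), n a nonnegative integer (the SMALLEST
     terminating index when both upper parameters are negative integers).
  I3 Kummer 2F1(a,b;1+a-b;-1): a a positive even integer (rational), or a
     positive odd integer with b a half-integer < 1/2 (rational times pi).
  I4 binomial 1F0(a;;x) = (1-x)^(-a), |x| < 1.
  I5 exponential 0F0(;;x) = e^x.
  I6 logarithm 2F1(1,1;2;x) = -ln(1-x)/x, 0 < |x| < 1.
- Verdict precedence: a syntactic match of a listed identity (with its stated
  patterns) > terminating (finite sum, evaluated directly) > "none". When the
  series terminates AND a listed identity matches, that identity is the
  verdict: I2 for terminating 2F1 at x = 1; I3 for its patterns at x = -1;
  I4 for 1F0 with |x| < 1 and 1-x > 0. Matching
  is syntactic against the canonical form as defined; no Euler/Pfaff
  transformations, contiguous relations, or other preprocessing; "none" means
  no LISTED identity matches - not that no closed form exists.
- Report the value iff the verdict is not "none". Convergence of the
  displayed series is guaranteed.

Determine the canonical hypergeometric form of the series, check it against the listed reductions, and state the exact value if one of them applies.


Key observation: t_0 being \frac{8}{7}, the expanded ratio factors over Q; C = 8/7, x = -1/6, roots give parameters.
Consecutive-term ratio: r(k) = -\frac{1}{6} * (k+1) (k+1) / [(k+2) (k+1)] - rational; roots negated = parameters, x = -\frac{1}{6}, C = \frac{8}{7}.

x = -\frac{1}{6} here; the reduced form reads 2F1, upper {1, 1}, lower {2}, C = \frac{8}{7}. Verdict (x = -\frac{1}{6}): the I6 logarithm reduction applies (the logarithm: parameters (1,1;2), x = -\frac{1}{6}). Hence: \frac{48}{7} \cdot \ln\left(\frac{7}{6}\right).


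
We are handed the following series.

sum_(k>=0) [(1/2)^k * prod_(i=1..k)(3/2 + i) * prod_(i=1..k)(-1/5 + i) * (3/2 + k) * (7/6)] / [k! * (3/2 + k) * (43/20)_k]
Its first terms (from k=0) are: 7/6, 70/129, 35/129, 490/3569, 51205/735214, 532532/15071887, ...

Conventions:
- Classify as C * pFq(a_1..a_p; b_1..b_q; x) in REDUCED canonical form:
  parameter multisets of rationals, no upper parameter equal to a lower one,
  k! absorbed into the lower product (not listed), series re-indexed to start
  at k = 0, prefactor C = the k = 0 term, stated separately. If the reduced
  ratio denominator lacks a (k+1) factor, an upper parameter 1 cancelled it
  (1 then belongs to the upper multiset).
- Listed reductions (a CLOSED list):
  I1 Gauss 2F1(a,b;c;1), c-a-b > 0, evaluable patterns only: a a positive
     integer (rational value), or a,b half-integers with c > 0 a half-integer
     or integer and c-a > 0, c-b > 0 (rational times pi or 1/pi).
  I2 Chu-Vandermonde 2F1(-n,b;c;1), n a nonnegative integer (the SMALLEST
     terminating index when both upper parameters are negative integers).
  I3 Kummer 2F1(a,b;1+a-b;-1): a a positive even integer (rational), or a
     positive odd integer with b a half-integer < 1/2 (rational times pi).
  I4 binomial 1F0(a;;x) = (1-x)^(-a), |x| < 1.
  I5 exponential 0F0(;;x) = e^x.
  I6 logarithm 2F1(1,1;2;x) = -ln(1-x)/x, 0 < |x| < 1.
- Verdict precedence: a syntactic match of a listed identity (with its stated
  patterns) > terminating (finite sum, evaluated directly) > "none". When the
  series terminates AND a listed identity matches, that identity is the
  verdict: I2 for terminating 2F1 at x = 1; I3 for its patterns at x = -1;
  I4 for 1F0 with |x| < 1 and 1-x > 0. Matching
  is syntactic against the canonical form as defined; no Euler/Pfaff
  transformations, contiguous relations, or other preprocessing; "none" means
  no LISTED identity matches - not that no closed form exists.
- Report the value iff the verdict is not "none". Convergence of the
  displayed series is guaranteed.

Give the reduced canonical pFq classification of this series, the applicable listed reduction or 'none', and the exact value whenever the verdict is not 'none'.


Key step: t_0 = 7/6 here, and the running product (C = 7/6, x = 1/2) telescopes to a rising factorial.
Consecutive-term ratio: r(k) = (1/2) * (k+4/5) (k+5/2) / [(k+43/20) (k+1)] - rational in k, leading ratio (1/2); with t_0 = 7/6, classification follows.

Prefactor 7/6, argument 1/2: 2F1 with upper {4/5, 5/2} over lower {43/20}. Verdict: none - this 2F1 at x = 1/2 matches no listed pattern, and upper {4/5, 5/2} holds no stopper.


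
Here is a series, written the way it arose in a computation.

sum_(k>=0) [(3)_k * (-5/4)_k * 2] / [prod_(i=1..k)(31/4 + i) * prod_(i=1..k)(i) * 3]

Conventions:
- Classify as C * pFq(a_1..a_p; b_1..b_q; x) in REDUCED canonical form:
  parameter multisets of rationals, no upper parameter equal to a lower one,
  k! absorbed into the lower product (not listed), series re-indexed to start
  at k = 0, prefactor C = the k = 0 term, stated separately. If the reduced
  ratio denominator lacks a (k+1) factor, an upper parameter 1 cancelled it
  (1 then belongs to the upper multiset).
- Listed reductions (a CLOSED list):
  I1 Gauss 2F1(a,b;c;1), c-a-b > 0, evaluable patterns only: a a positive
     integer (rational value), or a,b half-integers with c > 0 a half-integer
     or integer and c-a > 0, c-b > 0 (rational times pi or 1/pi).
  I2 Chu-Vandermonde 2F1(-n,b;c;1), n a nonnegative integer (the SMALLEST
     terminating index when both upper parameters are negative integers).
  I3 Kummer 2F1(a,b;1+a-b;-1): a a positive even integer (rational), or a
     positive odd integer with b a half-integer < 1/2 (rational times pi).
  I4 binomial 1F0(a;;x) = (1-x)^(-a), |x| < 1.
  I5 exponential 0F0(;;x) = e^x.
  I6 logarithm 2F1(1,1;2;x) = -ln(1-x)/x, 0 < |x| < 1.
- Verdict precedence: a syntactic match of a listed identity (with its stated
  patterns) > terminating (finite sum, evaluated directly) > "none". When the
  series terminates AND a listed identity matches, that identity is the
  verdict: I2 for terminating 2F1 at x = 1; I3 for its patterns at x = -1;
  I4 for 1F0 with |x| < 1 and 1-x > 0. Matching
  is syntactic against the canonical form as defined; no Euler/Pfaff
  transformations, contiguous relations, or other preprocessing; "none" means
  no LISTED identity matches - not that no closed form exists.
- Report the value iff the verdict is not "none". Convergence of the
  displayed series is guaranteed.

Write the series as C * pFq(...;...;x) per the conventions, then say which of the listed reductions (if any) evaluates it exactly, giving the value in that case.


Classification (C = 2/3): 2F1 with upper {-5/4, 3}, lower {35/4}, argument x = 1. Verdict: the Gauss summation I1 fires (x = 1: the Gamma ratio telescopes since c-a-b = 7 > 0 and a = 3 in Z>0). Exact value: 713/1792.

Key step: with t_0 = 2/3, the product of the first k integers (C = 2/3) is k!.
Consecutive-term ratio: r(k) = 1 * (k-5/4) (k+3) / [(k+35/4) (k+1)] - rational in k, leading ratio 1; with t_0 = 2/3, classification follows.


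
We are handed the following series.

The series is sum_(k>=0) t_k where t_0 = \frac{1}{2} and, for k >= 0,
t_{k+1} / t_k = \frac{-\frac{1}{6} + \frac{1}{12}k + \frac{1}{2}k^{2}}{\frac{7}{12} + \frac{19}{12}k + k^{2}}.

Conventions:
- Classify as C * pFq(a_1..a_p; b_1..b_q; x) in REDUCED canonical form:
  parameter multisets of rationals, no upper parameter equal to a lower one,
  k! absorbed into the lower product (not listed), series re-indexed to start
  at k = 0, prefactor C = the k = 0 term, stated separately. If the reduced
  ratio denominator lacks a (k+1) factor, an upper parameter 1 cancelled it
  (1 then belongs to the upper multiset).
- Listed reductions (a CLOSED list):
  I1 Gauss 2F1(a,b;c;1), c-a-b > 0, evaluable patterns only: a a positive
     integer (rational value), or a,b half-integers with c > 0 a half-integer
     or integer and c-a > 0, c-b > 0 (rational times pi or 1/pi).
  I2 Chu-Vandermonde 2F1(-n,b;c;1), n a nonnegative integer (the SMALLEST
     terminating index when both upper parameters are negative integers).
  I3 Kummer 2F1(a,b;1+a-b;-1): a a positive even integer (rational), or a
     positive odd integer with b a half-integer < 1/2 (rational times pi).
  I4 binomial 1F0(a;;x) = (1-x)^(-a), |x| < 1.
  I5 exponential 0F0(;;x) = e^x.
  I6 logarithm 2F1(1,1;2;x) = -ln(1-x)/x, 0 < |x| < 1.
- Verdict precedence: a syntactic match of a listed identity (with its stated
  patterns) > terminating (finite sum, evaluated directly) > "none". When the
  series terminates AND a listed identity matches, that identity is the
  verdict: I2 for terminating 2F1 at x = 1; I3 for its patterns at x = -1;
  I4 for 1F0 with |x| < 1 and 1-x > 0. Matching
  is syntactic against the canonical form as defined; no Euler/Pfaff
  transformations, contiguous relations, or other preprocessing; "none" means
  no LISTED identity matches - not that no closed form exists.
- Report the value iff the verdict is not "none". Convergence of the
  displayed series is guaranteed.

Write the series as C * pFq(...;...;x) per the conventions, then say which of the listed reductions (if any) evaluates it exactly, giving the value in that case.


Canonical form: C = \frac{1}{2} times 2F1 with upper {-\frac{1}{2}, \frac{2}{3}}, lower {\frac{7}{12}}, x = \frac{1}{2}. Verdict: none. Every listed pattern misses the 2F1 form at \frac{1}{2}, upper {-\frac{1}{2}, \frac{2}{3}}.

First insight: with t_0 = \frac{1}{2}, the expanded ratio factors over Q; C = 1/2, roots give parameters.
Step ratio: r(k) = \frac{1}{2} * (k-\frac{1}{2}) (k+\frac{2}{3}) / [(k+\frac{7}{12}) (k+1)] - rational; roots negated = parameters, x = \frac{1}{2}, C = \frac{1}{2}.


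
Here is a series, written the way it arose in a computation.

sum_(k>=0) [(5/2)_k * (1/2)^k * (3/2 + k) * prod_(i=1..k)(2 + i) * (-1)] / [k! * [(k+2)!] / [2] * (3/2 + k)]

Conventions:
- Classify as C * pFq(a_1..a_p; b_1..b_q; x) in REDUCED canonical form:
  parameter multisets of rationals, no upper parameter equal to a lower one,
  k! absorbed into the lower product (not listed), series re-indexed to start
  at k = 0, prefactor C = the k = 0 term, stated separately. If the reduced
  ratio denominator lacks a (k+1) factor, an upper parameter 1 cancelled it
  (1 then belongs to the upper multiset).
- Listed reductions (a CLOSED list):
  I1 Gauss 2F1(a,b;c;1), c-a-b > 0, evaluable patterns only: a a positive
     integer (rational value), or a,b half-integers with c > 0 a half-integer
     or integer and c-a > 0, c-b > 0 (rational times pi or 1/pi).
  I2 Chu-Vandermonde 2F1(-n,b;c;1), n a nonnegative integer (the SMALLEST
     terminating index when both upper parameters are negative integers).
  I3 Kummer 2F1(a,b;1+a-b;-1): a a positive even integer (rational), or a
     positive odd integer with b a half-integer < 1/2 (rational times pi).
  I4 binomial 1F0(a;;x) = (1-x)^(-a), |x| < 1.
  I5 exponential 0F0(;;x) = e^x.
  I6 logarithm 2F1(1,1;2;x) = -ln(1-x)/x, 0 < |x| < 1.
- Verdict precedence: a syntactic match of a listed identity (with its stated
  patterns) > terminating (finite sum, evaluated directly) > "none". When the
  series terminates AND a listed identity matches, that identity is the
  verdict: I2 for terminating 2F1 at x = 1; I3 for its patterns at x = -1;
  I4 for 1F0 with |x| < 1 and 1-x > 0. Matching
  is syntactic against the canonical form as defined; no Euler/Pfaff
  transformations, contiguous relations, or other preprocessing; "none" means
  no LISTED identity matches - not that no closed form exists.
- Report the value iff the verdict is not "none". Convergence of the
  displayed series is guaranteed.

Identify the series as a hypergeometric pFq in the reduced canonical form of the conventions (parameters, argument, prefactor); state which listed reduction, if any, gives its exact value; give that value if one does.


Canonical form: C = -1 times 1F0 with upper {5/2}, lower {-}, x = 1/2. Verdict: binomial (I4) fires (the 1F0 binomial series: exponent -5/2, x = 1/2). Value: (-1) * (1/2)^(-5/2).

Key observation: t_0 = -1 here, and k + 3/2 divides numerator and denominator alike; C = -1 after cancelling.
Term ratio: r(k) = (1/2) * (k+5/2) / [(k+1)] - rational; roots negated = parameters, x = (1/2), C = -1.


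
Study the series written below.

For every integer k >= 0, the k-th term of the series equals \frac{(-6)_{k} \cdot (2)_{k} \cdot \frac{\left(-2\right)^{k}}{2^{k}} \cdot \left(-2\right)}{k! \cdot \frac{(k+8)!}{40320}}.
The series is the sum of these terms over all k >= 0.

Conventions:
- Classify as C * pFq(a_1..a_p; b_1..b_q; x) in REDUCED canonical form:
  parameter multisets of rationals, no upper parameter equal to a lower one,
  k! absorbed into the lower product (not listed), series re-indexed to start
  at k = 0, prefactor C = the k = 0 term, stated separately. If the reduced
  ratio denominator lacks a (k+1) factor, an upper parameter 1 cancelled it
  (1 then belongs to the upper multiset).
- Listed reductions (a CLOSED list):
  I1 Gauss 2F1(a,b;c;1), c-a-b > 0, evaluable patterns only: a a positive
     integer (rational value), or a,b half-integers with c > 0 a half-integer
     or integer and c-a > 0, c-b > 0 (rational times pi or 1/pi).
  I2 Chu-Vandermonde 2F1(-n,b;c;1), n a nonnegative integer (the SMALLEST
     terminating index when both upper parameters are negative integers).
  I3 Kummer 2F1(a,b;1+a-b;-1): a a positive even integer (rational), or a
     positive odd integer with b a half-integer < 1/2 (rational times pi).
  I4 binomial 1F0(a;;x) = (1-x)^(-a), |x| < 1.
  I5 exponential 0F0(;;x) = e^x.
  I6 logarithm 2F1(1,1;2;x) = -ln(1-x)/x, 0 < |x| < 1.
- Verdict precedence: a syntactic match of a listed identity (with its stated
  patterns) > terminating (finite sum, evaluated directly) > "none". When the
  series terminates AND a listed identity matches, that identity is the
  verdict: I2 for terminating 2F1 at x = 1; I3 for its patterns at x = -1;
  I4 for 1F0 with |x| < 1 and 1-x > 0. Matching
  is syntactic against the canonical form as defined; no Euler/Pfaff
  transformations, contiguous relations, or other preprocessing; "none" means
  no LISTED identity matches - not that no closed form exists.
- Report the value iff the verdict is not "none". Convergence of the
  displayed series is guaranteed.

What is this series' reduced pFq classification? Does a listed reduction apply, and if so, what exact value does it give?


At argument -1: a 2F1 with upper {-6, 2}, lower {9}, scaled by C = -2. Verdict (x = -1): Kummer's theorem (I3) applies (x = -1; c = 9 equals 1+a-b for upper {-6, 2}: listed pattern). Value: -8.

The tell: with t_0 = -2, the two k-th powers (prefactor -2) combine into one argument.
Adjacent-term ratio: r(k) = -1 * (k-6) (k+2) / [(k+9) (k+1)] ; factor over Q: parameters, x = -1, and C = -2.


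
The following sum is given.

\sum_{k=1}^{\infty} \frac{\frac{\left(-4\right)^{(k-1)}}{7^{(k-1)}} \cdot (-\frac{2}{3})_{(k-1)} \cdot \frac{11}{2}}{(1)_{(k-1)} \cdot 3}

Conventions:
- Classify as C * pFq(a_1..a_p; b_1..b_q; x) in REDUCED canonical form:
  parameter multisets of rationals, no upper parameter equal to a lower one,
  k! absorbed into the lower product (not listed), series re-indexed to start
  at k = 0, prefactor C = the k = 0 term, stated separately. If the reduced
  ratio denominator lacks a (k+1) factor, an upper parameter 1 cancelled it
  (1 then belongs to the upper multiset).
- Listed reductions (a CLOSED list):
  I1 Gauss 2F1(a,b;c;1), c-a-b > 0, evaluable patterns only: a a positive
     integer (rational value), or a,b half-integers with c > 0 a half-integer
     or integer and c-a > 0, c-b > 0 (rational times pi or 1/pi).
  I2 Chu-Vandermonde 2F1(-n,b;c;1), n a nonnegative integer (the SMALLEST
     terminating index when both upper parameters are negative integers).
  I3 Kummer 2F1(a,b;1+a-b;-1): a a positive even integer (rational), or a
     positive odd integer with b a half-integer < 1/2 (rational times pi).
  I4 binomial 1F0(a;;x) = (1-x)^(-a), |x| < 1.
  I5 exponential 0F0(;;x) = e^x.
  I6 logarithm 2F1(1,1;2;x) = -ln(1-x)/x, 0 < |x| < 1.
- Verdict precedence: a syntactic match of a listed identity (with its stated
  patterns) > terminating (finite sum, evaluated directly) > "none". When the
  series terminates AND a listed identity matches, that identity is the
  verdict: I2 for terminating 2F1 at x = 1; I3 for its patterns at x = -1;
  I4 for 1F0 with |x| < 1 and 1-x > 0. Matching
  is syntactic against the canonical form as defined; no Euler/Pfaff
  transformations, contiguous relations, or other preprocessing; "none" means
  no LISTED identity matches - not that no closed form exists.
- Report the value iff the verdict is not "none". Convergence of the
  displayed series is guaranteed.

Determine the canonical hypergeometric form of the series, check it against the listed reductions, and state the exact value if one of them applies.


x = -\frac{4}{7} here; the reduced form reads 1F0, upper {-\frac{2}{3}}, lower {-}, C = \frac{11}{6}. Verdict: the binomial series (I4) applies (the 1F0 binomial series: exponent 2/3, x = -\frac{4}{7}). Value: \frac{11}{6} \cdot \left(\frac{11}{7}\right)^{\frac{2}{3}}.

Structural cue: t_0 being \frac{11}{6}, the constant factors (prefactor 11/6) combine into one prefactor.
Step ratio: r(k) = -\frac{4}{7} * (k-\frac{2}{3}) / [(k+1)] - poly over poly, x = -\frac{4}{7} from leading terms; C = \frac{11}{6} at k = 0.


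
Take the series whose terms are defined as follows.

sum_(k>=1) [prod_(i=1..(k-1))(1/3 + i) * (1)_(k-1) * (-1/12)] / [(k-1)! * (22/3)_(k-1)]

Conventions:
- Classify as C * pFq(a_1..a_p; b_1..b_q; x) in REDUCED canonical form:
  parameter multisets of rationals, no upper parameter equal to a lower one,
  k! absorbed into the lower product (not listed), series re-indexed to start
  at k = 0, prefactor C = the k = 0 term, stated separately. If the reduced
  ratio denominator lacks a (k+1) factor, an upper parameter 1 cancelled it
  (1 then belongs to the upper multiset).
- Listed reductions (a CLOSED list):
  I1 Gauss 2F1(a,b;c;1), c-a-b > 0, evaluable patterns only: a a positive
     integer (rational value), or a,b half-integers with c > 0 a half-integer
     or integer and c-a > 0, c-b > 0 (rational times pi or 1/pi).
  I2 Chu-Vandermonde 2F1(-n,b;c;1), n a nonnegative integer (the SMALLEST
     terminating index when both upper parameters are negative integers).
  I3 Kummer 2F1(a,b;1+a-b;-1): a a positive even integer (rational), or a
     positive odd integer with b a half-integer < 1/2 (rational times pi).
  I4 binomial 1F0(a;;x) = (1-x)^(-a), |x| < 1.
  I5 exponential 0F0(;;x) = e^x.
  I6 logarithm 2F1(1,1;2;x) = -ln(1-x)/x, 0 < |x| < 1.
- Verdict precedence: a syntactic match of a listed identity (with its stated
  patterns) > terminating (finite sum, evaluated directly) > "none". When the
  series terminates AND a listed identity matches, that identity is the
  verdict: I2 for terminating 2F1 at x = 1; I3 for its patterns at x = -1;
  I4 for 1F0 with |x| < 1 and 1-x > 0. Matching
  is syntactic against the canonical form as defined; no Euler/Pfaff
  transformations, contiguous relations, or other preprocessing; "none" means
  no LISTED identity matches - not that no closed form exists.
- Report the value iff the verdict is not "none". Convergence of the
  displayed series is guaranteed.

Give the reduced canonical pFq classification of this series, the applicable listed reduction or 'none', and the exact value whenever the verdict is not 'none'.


Canonical form: C = -1/12 times 2F1 with upper {1, 4/3}, lower {22/3}, x = 1. Verdict: the Gauss summation I1 applies (x = 1: the Gamma ratio telescopes since c-a-b = 5 > 0 and a = 1 in Z>0). Value: -19/180.

Key step: t_0 = -1/12 here, and the running product (prefactor -1/12) telescopes to a rising factorial.
Term ratio: r(k) = 1 * (k+1) (k+4/3) / [(k+22/3) (k+1)] ; factor over Q: parameters, x = 1, and C = -1/12.


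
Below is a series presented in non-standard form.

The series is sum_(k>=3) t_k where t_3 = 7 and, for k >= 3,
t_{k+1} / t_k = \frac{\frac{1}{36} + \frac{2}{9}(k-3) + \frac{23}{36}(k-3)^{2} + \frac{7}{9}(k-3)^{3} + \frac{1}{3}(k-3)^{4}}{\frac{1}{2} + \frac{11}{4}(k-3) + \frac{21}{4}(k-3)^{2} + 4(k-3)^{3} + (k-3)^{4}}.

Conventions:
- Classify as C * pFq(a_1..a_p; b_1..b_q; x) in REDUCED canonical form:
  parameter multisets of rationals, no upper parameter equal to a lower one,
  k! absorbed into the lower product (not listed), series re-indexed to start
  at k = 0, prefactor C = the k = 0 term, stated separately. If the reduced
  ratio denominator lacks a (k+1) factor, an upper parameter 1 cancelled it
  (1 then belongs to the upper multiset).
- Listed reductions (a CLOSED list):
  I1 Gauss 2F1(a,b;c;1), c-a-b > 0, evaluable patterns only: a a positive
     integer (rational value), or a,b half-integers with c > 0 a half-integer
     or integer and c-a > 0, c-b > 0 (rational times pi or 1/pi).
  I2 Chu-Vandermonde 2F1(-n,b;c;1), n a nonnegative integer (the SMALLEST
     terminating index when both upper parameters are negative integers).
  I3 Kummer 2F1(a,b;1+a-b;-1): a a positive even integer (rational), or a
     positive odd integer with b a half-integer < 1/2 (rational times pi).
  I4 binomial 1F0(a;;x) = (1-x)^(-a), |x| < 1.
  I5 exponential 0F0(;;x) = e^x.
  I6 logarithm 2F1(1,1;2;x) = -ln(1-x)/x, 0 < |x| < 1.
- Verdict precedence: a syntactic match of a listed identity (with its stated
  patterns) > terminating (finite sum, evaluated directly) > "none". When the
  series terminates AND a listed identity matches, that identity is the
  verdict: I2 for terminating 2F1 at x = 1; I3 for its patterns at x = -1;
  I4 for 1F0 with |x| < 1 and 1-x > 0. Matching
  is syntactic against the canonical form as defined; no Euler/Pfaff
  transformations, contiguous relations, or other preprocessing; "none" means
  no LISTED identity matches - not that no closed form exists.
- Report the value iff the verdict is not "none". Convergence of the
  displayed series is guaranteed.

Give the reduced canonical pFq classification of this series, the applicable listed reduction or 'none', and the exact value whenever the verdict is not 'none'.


This is 7 * 2F1(\frac{1}{3}, 1; 2; \frac{1}{3}) in reduced canonical form. Verdict: none. No listed pattern accepts 2F1(\frac{1}{3}, 1; 2; \frac{1}{3}).

First insight: x = \frac{1}{3} and roots of the ratio polynomials (C = 7, x = 1/3) are the negated parameters.
Step ratio: r(k) = \frac{1}{3} * (k+\frac{1}{3}) (k+1) / [(k+2) (k+1)] ; factor over Q: parameters, x = \frac{1}{3}, and C = 7.


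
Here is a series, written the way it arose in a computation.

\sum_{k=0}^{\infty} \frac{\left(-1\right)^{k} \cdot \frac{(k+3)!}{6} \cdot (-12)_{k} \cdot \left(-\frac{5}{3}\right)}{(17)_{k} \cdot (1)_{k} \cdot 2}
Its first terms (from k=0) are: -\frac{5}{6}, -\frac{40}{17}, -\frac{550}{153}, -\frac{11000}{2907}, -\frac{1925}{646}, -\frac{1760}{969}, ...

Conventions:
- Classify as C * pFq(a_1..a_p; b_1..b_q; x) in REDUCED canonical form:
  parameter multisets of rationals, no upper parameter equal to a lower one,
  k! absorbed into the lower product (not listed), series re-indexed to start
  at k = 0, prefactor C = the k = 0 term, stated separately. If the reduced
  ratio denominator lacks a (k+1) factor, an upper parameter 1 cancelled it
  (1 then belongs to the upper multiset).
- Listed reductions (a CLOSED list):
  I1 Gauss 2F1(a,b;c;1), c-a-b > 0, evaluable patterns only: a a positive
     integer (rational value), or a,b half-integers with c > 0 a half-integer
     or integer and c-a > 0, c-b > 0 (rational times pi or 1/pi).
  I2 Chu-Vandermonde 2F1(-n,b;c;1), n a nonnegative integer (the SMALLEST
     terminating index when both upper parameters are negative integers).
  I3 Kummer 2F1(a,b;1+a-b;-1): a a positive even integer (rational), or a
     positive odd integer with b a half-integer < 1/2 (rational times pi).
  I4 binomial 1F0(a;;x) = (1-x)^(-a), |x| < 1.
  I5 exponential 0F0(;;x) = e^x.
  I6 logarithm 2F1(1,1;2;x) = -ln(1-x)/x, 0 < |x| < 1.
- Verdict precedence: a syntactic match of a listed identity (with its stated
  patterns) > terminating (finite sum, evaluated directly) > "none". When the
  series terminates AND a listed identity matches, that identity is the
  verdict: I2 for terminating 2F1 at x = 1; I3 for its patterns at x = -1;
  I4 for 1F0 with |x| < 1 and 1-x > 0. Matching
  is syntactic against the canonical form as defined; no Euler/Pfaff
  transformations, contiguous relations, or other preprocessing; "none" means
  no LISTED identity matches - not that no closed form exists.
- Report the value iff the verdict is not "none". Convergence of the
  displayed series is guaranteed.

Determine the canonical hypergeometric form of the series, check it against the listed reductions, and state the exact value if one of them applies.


The series (x = -1) is 2F1: upper {-12, 4}, lower {17}, prefactor -\frac{5}{6}. Verdict: the Kummer evaluation I3 fires (x = -1; c = 17 equals 1+a-b for upper {-12, 4}: listed pattern). Exact value: -\frac{50}{3}.

First insight: t_0 being -\frac{5}{6}, the constant factors (C = -5/6) combine into one prefactor.
Term ratio: r(k) = -1 * (k-12) (k+4) / [(k+17) (k+1)] - rational in k. x = -1; t_0 = -\frac{5}{6}; negate the roots.


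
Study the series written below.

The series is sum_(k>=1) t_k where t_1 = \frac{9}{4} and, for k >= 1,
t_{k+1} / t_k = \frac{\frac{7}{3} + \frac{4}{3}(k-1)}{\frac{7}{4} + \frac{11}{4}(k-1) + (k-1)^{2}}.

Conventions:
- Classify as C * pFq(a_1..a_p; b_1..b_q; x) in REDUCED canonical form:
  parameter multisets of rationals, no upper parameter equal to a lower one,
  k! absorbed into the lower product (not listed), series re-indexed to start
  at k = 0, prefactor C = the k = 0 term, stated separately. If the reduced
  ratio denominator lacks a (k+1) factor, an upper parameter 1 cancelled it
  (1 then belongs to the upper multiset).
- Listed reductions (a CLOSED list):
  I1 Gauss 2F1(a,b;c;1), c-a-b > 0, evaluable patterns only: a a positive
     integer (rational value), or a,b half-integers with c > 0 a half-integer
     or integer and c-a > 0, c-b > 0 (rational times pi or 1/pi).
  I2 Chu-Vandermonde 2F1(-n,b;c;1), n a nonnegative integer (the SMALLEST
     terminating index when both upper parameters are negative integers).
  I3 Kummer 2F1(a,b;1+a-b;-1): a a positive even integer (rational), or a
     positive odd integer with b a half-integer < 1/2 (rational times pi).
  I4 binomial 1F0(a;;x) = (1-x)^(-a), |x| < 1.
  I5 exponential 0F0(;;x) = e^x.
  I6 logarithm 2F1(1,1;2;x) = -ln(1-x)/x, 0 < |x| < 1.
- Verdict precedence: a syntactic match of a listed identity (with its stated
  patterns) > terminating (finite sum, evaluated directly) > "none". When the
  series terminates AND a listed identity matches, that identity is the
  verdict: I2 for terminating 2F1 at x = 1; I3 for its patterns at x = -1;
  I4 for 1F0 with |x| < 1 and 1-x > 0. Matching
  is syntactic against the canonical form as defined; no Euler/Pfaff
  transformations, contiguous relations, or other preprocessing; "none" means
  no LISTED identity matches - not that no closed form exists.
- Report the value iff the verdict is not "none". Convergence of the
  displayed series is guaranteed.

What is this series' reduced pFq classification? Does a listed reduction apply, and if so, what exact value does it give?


At argument \frac{4}{3}: a 0F0 with upper {-}, lower {-}, scaled by C = \frac{9}{4}. Verdict: the exponential series (I5) applies (the 0F0 exponential series at x = \frac{4}{3}). Exact value: \frac{9}{4} \cdot e^{\frac{4}{3}}.

Key observation: with t_0 = \frac{9}{4}, the expanded ratio factors over Q; C = 9/4, x = 4/3, roots give parameters.
Ratio: r(k) = \frac{4}{3} * 1 / [(k+1)] - rational; roots negated = parameters, x = \frac{4}{3}, C = \frac{9}{4}.


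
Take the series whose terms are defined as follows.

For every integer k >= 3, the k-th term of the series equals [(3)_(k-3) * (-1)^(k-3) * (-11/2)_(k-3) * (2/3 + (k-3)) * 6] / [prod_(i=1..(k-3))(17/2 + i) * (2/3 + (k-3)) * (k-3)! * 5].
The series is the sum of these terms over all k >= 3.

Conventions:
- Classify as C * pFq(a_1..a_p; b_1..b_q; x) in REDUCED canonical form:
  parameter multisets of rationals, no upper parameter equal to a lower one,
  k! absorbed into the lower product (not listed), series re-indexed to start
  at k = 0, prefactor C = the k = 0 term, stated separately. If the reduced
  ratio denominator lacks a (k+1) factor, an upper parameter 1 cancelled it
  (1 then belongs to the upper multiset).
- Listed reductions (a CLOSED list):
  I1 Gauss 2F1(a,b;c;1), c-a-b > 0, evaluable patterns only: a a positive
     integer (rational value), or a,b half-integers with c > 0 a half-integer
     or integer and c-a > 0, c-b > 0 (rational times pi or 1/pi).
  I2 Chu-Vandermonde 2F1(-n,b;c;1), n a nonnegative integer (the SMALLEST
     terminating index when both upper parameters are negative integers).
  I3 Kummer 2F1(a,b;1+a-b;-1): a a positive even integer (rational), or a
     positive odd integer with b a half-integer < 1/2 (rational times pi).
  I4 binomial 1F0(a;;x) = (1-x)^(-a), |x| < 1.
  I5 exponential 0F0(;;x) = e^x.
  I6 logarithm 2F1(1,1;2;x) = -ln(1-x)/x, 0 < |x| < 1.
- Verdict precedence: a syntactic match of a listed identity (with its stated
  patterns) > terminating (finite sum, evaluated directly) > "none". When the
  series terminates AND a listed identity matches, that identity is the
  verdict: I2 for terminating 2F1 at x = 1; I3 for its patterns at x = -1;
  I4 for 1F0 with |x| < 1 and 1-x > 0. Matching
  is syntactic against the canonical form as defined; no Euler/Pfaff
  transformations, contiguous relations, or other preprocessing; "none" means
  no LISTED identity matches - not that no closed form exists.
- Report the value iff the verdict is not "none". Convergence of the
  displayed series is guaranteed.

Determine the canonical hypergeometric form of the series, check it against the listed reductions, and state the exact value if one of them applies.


First insight: t_0 = 6/5 here, and the lower running product (prefactor 6/5) is a rising factorial.
Ratio: r(k) = (-1) * (k-11/2) (k+3) / [(k+19/2) (k+1)] - rational; roots negated = parameters, x = (-1), C = 6/5.

Canonical form: C = 6/5 times 2F1 with upper {-11/2, 3}, lower {19/2}, x = -1. Verdict: Kummer (I3) applies (x = -1; c = 19/2 equals 1+a-b for upper {-11/2, 3}: listed pattern). Value: (65637/32768) * pi.
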